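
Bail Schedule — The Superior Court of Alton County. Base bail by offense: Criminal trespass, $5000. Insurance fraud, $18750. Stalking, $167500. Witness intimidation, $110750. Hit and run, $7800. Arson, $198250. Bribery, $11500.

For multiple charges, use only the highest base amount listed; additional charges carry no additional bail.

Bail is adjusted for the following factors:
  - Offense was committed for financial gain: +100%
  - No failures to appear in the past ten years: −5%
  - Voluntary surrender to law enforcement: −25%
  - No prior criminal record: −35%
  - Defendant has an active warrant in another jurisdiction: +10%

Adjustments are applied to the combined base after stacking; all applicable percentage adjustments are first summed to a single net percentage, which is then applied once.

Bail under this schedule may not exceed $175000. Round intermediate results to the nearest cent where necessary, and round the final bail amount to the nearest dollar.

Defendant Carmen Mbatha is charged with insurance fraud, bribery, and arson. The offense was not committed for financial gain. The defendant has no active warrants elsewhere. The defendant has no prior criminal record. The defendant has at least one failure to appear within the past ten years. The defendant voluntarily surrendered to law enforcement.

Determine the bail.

$79300

Base amounts from the schedule: insurance fraud $18750; bribery $11500; arson $198250.
Stacking rule: use the highest base only. Highest is arson at $198250. Combined base = $198250.
Net percentage adjustment: −25% −35% = −60%. $198250 × 0.4 = $79300.
$79300 is within the $175000 maximum.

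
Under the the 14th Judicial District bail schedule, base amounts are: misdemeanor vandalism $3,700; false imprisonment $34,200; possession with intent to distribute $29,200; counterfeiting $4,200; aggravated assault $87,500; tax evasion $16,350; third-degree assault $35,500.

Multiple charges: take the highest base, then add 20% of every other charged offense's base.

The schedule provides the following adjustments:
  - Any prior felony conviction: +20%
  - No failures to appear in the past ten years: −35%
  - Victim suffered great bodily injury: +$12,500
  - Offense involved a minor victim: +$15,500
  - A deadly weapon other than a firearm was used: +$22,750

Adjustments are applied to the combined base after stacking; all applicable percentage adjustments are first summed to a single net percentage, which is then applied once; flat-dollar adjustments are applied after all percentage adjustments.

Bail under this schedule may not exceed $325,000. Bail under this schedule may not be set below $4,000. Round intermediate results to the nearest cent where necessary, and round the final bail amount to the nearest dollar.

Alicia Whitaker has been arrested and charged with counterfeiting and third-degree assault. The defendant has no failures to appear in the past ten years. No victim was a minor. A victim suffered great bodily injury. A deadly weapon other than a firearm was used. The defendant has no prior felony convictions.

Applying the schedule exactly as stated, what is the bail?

Base amounts from the schedule: counterfeiting $4,200; third-degree assault $35,500.
Stacking rule: highest base plus 20% of each additional charge. Highest is third-degree assault at $35,500. Additional: $4,200 × 20% = $840. Combined base = $35,500 + $840 = $36,340.
No failures to appear in the past ten years (−35%): $36,340 × 0.65 = $23,621.
Victim suffered great bodily injury (+$12,500 flat): $23,621 + $12,500 = $36,121.
A deadly weapon other than a firearm was used (+$22,750 flat): $36,121 + $22,750 = $58,871.
$58,871 is within the $325,000 maximum.
$58,871 is at or above the $4,000 minimum.

$58,871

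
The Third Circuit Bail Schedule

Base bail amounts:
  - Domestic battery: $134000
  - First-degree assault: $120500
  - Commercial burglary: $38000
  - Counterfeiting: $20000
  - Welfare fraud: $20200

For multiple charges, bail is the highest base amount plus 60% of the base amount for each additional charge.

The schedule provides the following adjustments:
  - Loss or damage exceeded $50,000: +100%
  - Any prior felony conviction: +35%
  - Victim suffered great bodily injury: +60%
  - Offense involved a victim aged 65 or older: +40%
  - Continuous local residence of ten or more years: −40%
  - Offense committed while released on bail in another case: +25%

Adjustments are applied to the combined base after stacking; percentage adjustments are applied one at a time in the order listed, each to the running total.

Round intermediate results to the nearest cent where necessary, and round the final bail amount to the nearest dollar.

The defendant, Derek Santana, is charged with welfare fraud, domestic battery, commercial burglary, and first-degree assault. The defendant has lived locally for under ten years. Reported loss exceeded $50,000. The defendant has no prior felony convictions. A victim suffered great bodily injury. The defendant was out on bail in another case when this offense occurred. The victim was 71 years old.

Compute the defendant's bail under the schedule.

Base amounts from the schedule: welfare fraud $20200; domestic battery $134000; commercial burglary $38000; first-degree assault $120500.
Stacking rule: highest base plus 60% of each additional charge. Highest is domestic battery at $134000. Additional: $20200 × 60% = $12120; $38000 × 60% = $22800; $120500 × 60% = $72300. Combined base = $134000 + $107220 = $241220.
Loss or damage exceeded $50,000 (+100%): $241220 × 2 = $482440.
Victim suffered great bodily injury (+60%): $482440 × 1.6 = $771904.
Offense involved a victim aged 65 or older (+40%): $771904 × 1.4 = $1080665.60.
Offense committed while released on bail in another case (+25%): $1080665.60 × 1.25 = $1350832.

$1350832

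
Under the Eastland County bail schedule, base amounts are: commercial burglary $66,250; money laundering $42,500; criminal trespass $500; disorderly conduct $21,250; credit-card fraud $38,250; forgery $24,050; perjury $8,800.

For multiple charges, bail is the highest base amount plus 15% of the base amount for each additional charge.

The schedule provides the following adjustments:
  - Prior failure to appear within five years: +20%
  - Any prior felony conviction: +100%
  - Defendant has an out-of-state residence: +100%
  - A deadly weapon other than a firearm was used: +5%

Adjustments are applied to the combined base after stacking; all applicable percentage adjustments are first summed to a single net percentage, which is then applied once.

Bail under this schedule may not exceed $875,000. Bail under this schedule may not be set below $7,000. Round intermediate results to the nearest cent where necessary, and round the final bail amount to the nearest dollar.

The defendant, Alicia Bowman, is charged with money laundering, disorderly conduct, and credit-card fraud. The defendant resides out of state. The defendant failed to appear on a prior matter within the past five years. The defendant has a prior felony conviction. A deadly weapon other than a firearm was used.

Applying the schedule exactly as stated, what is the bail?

Base amounts from the schedule: money laundering $42,500; disorderly conduct $21,250; credit-card fraud $38,250.
Stacking rule: highest base plus 15% of each additional charge. Highest is money laundering at $42,500. Additional: $21,250 × 15% = $3,187.50; $38,250 × 15% = $5,737.50. Combined base = $42,500 + $8,925 = $51,425.
Net percentage adjustment: +20% +100% +100% +5% = +225%. $51,425 × 3.25 = $167,131.25.
$167,131.25 is within the $875,000 maximum.
$167,131.25 is at or above the $7,000 minimum.
Rounded to the nearest dollar: $167,131.

$167,131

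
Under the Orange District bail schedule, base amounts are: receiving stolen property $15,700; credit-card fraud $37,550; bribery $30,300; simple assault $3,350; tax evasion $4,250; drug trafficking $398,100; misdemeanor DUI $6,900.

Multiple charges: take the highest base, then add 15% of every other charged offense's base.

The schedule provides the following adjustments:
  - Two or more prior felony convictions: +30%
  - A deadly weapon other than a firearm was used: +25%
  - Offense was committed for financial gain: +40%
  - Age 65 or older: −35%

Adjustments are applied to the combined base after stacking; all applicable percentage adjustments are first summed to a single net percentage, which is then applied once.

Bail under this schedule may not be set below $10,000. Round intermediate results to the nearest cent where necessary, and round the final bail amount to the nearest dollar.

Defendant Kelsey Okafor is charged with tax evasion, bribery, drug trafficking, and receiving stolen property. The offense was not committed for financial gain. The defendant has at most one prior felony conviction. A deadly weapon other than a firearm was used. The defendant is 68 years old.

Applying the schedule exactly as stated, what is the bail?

$365,074

Base amounts from the schedule: tax evasion $4,250; bribery $30,300; drug trafficking $398,100; receiving stolen property $15,700.
Stacking rule: highest base plus 15% of each additional charge. Highest is drug trafficking at $398,100. Additional: $4,250 × 15% = $637.50; $30,300 × 15% = $4,545; $15,700 × 15% = $2,355. Combined base = $398,100 + $7,537.50 = $405,637.50.
Net percentage adjustment: +25% −35% = −10%. $405,637.50 × 0.9 = $365,073.75.
$365,073.75 is at or above the $10,000 minimum.
Rounded to the nearest dollar: $365,074.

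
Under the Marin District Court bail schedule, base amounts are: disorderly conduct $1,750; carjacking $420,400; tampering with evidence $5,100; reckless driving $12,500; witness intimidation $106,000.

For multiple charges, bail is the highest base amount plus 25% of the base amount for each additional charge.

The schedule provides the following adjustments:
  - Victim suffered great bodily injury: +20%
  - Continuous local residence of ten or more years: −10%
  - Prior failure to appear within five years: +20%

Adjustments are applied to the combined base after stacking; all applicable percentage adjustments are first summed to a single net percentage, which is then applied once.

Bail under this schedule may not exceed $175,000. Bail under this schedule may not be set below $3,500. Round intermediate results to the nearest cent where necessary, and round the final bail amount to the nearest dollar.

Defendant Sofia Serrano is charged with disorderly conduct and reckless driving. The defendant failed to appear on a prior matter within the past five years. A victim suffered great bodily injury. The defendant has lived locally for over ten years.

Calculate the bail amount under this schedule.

Base amounts from the schedule: disorderly conduct $1,750; reckless driving $12,500.
Stacking rule: highest base plus 25% of each additional charge. Highest is reckless driving at $12,500. Additional: $1,750 × 25% = $437.50. Combined base = $12,500 + $437.50 = $12,937.50.
Net percentage adjustment: +20% −10% +20% = +30%. $12,937.50 × 1.3 = $16,818.75.
$16,818.75 is within the $175,000 maximum.
$16,818.75 is at or above the $3,500 minimum.
Rounded to the nearest dollar: $16,819.

$16,819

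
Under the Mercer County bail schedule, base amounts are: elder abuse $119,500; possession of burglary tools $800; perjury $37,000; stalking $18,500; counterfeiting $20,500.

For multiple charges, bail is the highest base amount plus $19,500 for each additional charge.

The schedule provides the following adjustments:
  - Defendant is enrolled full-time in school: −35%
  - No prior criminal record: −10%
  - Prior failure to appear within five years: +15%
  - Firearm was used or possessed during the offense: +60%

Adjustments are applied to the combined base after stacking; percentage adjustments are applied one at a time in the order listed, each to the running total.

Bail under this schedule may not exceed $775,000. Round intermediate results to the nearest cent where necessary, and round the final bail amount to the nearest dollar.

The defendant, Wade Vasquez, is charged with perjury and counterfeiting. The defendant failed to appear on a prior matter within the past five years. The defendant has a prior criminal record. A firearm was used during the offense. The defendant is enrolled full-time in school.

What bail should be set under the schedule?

Base amounts from the schedule: perjury $37,000; counterfeiting $20,500.
Stacking rule: highest base plus $19,500 per additional charge. Highest is perjury at $37,000; 1 additional charge → +$19,500. Combined base = $56,500.
Defendant is enrolled full-time in school (−35%): $56,500 × 0.65 = $36,725.
Prior failure to appear within five years (+15%): $36,725 × 1.15 = $42,233.75.
Firearm was used or possessed during the offense (+60%): $42,233.75 × 1.6 = $67,574.
$67,574 is within the $775,000 maximum.

$67,574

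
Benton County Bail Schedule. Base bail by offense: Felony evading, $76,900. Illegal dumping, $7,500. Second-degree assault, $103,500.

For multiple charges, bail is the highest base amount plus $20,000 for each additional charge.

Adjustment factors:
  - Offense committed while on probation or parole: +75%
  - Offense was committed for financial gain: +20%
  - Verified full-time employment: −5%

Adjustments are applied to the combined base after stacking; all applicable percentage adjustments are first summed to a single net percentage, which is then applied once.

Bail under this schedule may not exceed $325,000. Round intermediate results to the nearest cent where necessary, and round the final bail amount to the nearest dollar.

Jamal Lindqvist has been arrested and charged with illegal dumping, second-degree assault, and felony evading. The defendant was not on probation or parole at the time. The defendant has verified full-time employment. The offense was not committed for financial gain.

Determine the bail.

Base amounts from the schedule: illegal dumping $7,500; second-degree assault $103,500; felony evading $76,900.
Stacking rule: highest base plus $20,000 per additional charge. Highest is second-degree assault at $103,500; 2 additional charges → +$40,000. Combined base = $143,500.
Verified full-time employment (−5%): $143,500 × 0.95 = $136,325.
$136,325 is within the $325,000 maximum.

$136,325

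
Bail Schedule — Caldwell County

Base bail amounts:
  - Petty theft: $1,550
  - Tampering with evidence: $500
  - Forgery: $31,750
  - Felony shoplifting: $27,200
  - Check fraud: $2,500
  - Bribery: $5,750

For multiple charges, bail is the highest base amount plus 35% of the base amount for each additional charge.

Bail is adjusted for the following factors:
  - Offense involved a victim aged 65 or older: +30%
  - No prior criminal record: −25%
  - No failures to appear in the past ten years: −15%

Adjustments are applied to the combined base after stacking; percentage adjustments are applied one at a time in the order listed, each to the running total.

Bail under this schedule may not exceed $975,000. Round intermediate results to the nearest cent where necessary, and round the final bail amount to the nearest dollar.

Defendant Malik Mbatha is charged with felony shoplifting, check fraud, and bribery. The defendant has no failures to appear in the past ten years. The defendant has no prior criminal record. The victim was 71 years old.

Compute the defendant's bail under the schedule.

$24,935

Base amounts from the schedule: felony shoplifting $27,200; check fraud $2,500; bribery $5,750.
Stacking rule: highest base plus 35% of each additional charge. Highest is felony shoplifting at $27,200. Additional: $2,500 × 35% = $875; $5,750 × 35% = $2,012.50. Combined base = $27,200 + $2,887.50 = $30,087.50.
Offense involved a victim aged 65 or older (+30%): $30,087.50 × 1.3 = $39,113.75.
No prior criminal record (−25%): $39,113.75 × 0.75 = $29,335.31.
No failures to appear in the past ten years (−15%): $29,335.31 × 0.85 = $24,935.01.
$24,935.01 is within the $975,000 maximum.
Rounded to the nearest dollar: $24,935.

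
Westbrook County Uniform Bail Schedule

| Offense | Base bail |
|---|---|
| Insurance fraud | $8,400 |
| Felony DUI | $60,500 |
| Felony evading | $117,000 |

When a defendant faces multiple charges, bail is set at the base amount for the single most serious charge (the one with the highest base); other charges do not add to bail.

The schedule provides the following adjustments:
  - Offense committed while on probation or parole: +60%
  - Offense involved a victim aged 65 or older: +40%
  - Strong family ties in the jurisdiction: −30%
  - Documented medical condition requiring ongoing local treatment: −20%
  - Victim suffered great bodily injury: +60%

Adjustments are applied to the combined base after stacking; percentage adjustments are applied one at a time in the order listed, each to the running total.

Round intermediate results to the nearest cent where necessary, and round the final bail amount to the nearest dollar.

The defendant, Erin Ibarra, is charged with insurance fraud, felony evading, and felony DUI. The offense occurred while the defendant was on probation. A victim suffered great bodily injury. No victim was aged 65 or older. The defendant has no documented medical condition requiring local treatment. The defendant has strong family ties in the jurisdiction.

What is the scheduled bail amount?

$209,664

Base amounts from the schedule: insurance fraud $8,400; felony evading $117,000; felony DUI $60,500.
Stacking rule: use the highest base only. Highest is felony evading at $117,000. Combined base = $117,000.
Offense committed while on probation or parole (+60%): $117,000 × 1.6 = $187,200.
Strong family ties in the jurisdiction (−30%): $187,200 × 0.7 = $131,040.
Victim suffered great bodily injury (+60%): $131,040 × 1.6 = $209,664.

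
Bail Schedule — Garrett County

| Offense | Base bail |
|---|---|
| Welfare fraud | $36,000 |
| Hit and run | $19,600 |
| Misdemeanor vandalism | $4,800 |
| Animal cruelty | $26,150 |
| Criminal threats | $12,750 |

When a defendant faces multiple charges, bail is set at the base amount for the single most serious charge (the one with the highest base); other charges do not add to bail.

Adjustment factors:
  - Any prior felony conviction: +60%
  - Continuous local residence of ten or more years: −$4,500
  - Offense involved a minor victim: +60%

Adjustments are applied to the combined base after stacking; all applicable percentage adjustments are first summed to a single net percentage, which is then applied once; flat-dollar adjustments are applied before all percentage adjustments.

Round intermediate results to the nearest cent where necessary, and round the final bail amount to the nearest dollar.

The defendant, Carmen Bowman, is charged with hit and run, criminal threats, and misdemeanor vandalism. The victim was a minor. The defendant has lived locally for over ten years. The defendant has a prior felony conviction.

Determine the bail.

$33,220

Base amounts from the schedule: hit and run $19,600; criminal threats $12,750; misdemeanor vandalism $4,800.
Stacking rule: use the highest base only. Highest is hit and run at $19,600. Combined base = $19,600.
Continuous local residence of ten or more years (−$4,500 flat): $19,600 − $4,500 = $15,100.
Net percentage adjustment: +60% +60% = +120%. $15,100 × 2.2 = $33,220.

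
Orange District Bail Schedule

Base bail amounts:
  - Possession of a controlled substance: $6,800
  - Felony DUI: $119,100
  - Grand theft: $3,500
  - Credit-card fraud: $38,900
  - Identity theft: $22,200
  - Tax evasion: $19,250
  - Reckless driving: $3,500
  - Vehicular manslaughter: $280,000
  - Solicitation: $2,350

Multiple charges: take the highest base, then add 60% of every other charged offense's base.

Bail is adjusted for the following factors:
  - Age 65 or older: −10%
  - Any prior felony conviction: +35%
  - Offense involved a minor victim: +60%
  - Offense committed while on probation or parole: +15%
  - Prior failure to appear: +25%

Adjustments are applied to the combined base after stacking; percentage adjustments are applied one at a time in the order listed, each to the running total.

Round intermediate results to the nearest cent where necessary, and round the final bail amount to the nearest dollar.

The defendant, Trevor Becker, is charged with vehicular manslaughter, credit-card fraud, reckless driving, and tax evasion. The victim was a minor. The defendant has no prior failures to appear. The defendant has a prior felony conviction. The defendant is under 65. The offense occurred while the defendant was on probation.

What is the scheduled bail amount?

$787,403

Base amounts from the schedule: vehicular manslaughter $280,000; credit-card fraud $38,900; reckless driving $3,500; tax evasion $19,250.
Stacking rule: highest base plus 60% of each additional charge. Highest is vehicular manslaughter at $280,000. Additional: $38,900 × 60% = $23,340; $3,500 × 60% = $2,100; $19,250 × 60% = $11,550. Combined base = $280,000 + $36,990 = $316,990.
Any prior felony conviction (+35%): $316,990 × 1.35 = $427,936.50.
Offense involved a minor victim (+60%): $427,936.50 × 1.6 = $684,698.40.
Offense committed while on probation or parole (+15%): $684,698.40 × 1.15 = $787,403.16.
Rounded to the nearest dollar: $787,403.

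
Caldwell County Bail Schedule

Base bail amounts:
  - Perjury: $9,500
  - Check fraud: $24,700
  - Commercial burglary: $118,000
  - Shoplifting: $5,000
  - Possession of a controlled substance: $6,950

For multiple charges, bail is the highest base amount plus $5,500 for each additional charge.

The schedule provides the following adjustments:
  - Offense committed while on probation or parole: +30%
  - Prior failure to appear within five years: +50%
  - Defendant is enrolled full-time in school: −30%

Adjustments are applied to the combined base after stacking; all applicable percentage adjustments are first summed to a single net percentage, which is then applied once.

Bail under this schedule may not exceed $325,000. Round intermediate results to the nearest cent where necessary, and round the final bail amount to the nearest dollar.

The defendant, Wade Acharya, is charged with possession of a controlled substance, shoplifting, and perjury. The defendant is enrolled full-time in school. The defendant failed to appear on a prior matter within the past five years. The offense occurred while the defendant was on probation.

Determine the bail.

Base amounts from the schedule: possession of a controlled substance $6,950; shoplifting $5,000; perjury $9,500.
Stacking rule: highest base plus $5,500 per additional charge. Highest is perjury at $9,500; 2 additional charges → +$11,000. Combined base = $20,500.
Net percentage adjustment: +30% +50% −30% = +50%. $20,500 × 1.5 = $30,750.
$30,750 is within the $325,000 maximum.

$30,750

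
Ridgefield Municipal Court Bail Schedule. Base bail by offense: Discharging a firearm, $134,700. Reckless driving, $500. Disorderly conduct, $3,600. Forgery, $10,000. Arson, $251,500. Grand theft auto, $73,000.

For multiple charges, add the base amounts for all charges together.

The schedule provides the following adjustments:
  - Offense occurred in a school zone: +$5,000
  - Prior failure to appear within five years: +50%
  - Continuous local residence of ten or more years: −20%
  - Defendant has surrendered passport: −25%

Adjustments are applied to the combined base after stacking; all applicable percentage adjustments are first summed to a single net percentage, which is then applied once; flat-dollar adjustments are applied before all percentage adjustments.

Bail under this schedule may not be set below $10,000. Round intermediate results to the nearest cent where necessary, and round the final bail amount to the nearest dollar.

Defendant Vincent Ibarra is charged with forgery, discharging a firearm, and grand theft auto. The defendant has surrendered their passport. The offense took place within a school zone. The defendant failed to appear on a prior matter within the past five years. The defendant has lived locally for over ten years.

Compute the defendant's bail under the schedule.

$233,835

Base amounts from the schedule: forgery $10,000; discharging a firearm $134,700; grand theft auto $73,000.
Stacking rule: sum of all bases. $10,000 + $134,700 + $73,000 = $217,700.
Offense occurred in a school zone (+$5,000 flat): $217,700 + $5,000 = $222,700.
Net percentage adjustment: +50% −20% −25% = +5%. $222,700 × 1.05 = $233,835.
$233,835 is at or above the $10,000 minimum.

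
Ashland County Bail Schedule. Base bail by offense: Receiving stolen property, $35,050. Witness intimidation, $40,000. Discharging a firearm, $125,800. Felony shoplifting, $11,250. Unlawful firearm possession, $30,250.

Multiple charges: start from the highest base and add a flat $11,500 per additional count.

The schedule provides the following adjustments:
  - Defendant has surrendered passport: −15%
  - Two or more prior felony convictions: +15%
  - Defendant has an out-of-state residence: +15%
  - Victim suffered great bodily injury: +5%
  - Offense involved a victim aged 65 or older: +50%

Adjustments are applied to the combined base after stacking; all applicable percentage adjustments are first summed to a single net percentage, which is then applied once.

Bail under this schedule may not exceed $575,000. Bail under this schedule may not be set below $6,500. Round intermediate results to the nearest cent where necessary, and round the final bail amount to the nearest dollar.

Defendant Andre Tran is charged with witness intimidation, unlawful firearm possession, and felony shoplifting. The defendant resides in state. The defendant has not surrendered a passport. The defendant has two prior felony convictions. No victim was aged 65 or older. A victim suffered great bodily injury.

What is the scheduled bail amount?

Base amounts from the schedule: witness intimidation $40,000; unlawful firearm possession $30,250; felony shoplifting $11,250.
Stacking rule: highest base plus $11,500 per additional charge. Highest is witness intimidation at $40,000; 2 additional charges → +$23,000. Combined base = $63,000.
Net percentage adjustment: +15% +5% = +20%. $63,000 × 1.2 = $75,600.
$75,600 is within the $575,000 maximum.
$75,600 is at or above the $6,500 minimum.

$75,600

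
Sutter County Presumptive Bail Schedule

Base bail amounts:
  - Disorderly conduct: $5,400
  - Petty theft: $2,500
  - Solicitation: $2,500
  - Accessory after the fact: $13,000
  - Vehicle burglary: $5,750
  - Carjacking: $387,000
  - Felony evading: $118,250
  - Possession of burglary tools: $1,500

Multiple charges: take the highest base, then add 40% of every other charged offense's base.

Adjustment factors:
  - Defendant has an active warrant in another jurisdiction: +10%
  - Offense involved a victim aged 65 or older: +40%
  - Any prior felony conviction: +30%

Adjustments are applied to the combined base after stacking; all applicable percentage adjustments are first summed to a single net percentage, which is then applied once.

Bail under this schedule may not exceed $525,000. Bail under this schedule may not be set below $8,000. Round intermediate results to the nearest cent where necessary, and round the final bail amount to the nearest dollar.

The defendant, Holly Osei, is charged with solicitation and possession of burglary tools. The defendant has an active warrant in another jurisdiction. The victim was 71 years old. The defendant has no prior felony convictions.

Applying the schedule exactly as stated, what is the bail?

Base amounts from the schedule: solicitation $2,500; possession of burglary tools $1,500.
Stacking rule: highest base plus 40% of each additional charge. Highest is solicitation at $2,500. Additional: $1,500 × 40% = $600. Combined base = $2,500 + $600 = $3,100.
Net percentage adjustment: +10% +40% = +50%. $3,100 × 1.5 = $4,650.
$4,650 is within the $525,000 maximum.
Result $4,650 is below the minimum of $8,000; bail is set at the minimum $8,000.

$8,000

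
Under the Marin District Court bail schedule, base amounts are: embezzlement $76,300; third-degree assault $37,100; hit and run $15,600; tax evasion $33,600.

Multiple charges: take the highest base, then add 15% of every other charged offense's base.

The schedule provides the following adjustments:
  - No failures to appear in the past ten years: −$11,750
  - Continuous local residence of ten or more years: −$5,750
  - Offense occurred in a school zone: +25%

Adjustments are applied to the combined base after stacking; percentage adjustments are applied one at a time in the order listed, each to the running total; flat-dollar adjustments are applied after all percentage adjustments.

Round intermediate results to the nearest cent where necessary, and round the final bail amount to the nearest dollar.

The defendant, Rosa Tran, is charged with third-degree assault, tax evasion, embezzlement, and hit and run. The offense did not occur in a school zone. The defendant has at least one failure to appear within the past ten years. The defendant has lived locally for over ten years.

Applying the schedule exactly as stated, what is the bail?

$83,495

Base amounts from the schedule: third-degree assault $37,100; tax evasion $33,600; embezzlement $76,300; hit and run $15,600.
Stacking rule: highest base plus 15% of each additional charge. Highest is embezzlement at $76,300. Additional: $37,100 × 15% = $5,565; $33,600 × 15% = $5,040; $15,600 × 15% = $2,340. Combined base = $76,300 + $12,945 = $89,245.
Continuous local residence of ten or more years (−$5,750 flat): $89,245 − $5,750 = $83,495.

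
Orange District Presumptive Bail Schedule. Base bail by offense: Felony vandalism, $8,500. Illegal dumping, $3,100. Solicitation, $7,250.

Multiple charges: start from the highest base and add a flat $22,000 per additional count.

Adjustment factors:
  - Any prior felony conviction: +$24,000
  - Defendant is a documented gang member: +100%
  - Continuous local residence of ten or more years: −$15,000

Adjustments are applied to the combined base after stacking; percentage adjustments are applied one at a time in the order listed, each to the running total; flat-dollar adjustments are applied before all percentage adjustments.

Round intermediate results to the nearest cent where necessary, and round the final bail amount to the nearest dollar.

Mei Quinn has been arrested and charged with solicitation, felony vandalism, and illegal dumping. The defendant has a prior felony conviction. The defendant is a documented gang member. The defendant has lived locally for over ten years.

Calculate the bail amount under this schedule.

$123,000

Base amounts from the schedule: solicitation $7,250; felony vandalism $8,500; illegal dumping $3,100.
Stacking rule: highest base plus $22,000 per additional charge. Highest is felony vandalism at $8,500; 2 additional charges → +$44,000. Combined base = $52,500.
Any prior felony conviction (+$24,000 flat): $52,500 + $24,000 = $76,500.
Continuous local residence of ten or more years (−$15,000 flat): $76,500 − $15,000 = $61,500.
Defendant is a documented gang member (+100%): $61,500 × 2 = $123,000.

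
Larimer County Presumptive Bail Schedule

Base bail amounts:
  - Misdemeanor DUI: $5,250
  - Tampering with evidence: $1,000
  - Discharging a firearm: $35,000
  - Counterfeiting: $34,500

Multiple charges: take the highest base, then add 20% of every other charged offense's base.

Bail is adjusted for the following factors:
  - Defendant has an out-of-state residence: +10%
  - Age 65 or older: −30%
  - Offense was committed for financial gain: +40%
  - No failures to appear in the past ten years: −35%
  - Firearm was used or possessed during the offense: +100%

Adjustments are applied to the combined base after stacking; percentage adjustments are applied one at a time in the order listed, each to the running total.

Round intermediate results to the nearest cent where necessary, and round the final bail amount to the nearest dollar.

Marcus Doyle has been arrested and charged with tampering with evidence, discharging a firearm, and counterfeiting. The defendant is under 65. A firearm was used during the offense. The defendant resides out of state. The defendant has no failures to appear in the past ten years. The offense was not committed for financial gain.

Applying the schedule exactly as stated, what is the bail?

Base amounts from the schedule: tampering with evidence $1,000; discharging a firearm $35,000; counterfeiting $34,500.
Stacking rule: highest base plus 20% of each additional charge. Highest is discharging a firearm at $35,000. Additional: $1,000 × 20% = $200; $34,500 × 20% = $6,900. Combined base = $35,000 + $7,100 = $42,100.
Defendant has an out-of-state residence (+10%): $42,100 × 1.1 = $46,310.
No failures to appear in the past ten years (−35%): $46,310 × 0.65 = $30,101.50.
Firearm was used or possessed during the offense (+100%): $30,101.50 × 2 = $60,203.

$60,203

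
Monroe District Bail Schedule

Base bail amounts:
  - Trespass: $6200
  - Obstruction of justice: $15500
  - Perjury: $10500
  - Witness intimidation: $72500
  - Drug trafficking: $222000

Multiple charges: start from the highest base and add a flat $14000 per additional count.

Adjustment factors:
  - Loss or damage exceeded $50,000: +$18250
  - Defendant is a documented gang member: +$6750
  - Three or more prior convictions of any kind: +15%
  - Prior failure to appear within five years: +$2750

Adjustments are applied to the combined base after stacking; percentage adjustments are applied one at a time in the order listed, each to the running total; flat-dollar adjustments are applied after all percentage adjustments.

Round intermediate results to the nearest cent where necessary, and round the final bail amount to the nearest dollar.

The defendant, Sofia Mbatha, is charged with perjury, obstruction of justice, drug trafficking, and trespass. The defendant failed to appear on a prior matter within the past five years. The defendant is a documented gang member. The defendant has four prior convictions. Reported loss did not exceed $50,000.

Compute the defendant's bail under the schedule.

Base amounts from the schedule: perjury $10500; obstruction of justice $15500; drug trafficking $222000; trespass $6200.
Stacking rule: highest base plus $14000 per additional charge. Highest is drug trafficking at $222000; 3 additional charges → +$42000. Combined base = $264000.
Three or more prior convictions of any kind (+15%): $264000 × 1.15 = $303600.
Defendant is a documented gang member (+$6750 flat): $303600 + $6750 = $310350.
Prior failure to appear within five years (+$2750 flat): $310350 + $2750 = $313100.

$313100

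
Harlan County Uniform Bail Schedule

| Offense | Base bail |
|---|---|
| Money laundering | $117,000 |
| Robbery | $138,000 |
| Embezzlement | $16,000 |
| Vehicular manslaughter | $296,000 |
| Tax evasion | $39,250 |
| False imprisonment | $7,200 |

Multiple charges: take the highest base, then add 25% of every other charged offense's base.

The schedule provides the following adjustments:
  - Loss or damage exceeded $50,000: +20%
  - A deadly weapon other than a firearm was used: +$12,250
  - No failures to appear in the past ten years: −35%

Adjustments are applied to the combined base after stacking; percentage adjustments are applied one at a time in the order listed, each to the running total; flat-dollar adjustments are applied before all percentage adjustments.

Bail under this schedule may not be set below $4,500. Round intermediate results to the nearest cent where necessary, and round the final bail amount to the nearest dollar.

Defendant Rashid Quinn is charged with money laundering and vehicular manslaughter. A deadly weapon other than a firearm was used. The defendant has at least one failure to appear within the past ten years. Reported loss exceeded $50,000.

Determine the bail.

$405,000

Base amounts from the schedule: money laundering $117,000; vehicular manslaughter $296,000.
Stacking rule: highest base plus 25% of each additional charge. Highest is vehicular manslaughter at $296,000. Additional: $117,000 × 25% = $29,250. Combined base = $296,000 + $29,250 = $325,250.
A deadly weapon other than a firearm was used (+$12,250 flat): $325,250 + $12,250 = $337,500.
Loss or damage exceeded $50,000 (+20%): $337,500 × 1.2 = $405,000.
$405,000 is at or above the $4,500 minimum.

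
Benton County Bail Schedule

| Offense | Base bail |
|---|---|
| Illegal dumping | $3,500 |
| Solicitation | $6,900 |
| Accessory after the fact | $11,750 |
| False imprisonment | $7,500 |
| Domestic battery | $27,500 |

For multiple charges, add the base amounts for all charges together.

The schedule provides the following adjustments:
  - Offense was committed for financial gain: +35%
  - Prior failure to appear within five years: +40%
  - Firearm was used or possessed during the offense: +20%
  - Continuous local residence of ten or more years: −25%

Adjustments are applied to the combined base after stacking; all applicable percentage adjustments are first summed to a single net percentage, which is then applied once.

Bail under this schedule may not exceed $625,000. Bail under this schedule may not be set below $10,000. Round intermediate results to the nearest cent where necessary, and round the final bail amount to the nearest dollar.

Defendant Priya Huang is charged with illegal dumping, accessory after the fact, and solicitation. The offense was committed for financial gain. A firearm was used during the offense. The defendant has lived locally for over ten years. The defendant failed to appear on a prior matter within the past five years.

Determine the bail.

$37,655

Base amounts from the schedule: illegal dumping $3,500; accessory after the fact $11,750; solicitation $6,900.
Stacking rule: sum of all bases. $3,500 + $11,750 + $6,900 = $22,150.
Net percentage adjustment: +35% +40% +20% −25% = +70%. $22,150 × 1.7 = $37,655.
$37,655 is within the $625,000 maximum.
$37,655 is at or above the $10,000 minimum.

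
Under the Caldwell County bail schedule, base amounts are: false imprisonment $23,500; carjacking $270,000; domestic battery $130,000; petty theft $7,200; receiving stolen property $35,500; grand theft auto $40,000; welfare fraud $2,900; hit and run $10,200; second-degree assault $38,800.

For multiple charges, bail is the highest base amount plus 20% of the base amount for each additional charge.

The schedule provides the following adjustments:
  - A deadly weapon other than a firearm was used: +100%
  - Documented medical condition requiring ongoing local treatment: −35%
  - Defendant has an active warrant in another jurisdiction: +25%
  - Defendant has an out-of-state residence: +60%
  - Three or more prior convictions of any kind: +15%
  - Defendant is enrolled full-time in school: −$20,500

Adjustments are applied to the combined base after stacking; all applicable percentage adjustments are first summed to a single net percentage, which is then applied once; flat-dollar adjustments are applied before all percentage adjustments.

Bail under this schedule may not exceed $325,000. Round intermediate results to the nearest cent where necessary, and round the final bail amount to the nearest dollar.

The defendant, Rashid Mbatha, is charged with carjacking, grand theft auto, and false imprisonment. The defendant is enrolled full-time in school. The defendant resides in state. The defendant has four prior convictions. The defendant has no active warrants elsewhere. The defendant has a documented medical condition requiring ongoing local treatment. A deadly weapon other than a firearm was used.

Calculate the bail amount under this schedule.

Base amounts from the schedule: carjacking $270,000; grand theft auto $40,000; false imprisonment $23,500.
Stacking rule: highest base plus 20% of each additional charge. Highest is carjacking at $270,000. Additional: $40,000 × 20% = $8,000; $23,500 × 20% = $4,700. Combined base = $270,000 + $12,700 = $282,700.
Defendant is enrolled full-time in school (−$20,500 flat): $282,700 − $20,500 = $262,200.
Net percentage adjustment: +100% −35% +15% = +80%. $262,200 × 1.8 = $471,960.
Result $471,960 exceeds the maximum of $325,000; bail is capped at $325,000.

$325,000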